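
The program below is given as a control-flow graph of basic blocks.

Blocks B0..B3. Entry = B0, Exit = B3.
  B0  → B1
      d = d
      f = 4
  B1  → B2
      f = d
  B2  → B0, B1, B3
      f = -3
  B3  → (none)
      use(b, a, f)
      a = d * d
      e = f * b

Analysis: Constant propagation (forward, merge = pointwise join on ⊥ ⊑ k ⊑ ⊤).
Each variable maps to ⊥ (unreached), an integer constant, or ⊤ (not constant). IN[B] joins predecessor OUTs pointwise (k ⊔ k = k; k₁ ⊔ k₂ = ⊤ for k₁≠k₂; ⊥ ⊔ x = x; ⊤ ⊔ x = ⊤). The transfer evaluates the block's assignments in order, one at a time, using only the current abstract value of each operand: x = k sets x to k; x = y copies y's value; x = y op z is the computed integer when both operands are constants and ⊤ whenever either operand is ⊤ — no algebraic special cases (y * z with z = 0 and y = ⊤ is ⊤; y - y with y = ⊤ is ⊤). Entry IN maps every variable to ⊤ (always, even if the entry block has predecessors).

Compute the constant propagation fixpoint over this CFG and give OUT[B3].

Answer: {a: ⊤, b: ⊤, c: ⊤, d: ⊤, e: ⊤, f: -3}

Trace:
Per-block solution:
  B0: | IN=(all ⊤) | OUT={f:4; rest ⊤}
  B1: | IN=(all ⊤) | OUT=(all ⊤)
  B2: | IN=(all ⊤) | OUT={f:-3; rest ⊤}
  B3: | IN={f:-3; rest ⊤} | OUT={f:-3; rest ⊤}

Merge at B3: IN[B3] = OUT[B2] = {a: ⊤, b: ⊤, c: ⊤, d: ⊤, e: ⊤, f: -3}
Applying B3's transfer function to that IN value gives OUT[B3] (row B3 above).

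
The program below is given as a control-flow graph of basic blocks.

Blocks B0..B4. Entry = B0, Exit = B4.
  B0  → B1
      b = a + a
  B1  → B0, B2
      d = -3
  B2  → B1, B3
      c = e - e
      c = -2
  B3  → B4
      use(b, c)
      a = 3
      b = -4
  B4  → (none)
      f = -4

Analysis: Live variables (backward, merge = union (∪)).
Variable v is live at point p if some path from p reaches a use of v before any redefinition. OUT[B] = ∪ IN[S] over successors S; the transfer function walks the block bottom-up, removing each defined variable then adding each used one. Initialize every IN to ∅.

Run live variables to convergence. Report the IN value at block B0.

Answer: {a, e}

Derivation:
Fixpoint table:
  B0:  IN={a, e}  OUT={a, b, e}
  B1:  IN={a, b, e}  OUT={a, b, e}
  B2:  IN={a, b, e}  OUT={a, b, c, e}
  B3:  IN={b, c}  OUT={}
  B4:  IN={}  OUT={}

Merge at B0: OUT[B0] = IN[B1] = {a, b, e}
Applying B0's transfer function to that OUT value gives IN[B0] (row B0 above).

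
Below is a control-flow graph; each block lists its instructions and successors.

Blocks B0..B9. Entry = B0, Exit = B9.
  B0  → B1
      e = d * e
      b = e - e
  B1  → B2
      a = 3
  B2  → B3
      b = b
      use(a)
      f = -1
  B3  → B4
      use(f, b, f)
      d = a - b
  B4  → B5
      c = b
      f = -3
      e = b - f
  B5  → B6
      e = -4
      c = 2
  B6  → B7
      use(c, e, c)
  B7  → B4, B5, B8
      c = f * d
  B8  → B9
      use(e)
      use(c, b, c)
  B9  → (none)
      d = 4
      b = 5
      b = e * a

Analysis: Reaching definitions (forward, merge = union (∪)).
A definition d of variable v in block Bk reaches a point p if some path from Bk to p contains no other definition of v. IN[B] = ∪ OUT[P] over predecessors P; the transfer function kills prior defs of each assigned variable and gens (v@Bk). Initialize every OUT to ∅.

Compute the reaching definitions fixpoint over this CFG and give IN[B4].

Answer: {a@B1, b@B2, c@B7, d@B3, e@B0, e@B5, f@B2, f@B4}

Derivation:
Per-block solution:
  B0:  IN={}  OUT={b@B0, e@B0}
  B1:  IN={b@B0, e@B0}  OUT={a@B1, b@B0, e@B0}
  B2:  IN={a@B1, b@B0, e@B0}  OUT={a@B1, b@B2, e@B0, f@B2}
  B3:  IN={a@B1, b@B2, e@B0, f@B2}  OUT={a@B1, b@B2, d@B3, e@B0, f@B2}
  B4:  IN={a@B1, b@B2, c@B7, d@B3, e@B0, e@B5, f@B2, f@B4}  OUT={a@B1, b@B2, c@B4, d@B3, e@B4, f@B4}
  B5:  IN={a@B1, b@B2, c@B4, c@B7, d@B3, e@B4, e@B5, f@B4}  OUT={a@B1, b@B2, c@B5, d@B3, e@B5, f@B4}
  B6:  IN={a@B1, b@B2, c@B5, d@B3, e@B5, f@B4}  OUT={a@B1, b@B2, c@B5, d@B3, e@B5, f@B4}
  B7:  IN={a@B1, b@B2, c@B5, d@B3, e@B5, f@B4}  OUT={a@B1, b@B2, c@B7, d@B3, e@B5, f@B4}
  B8:  IN={a@B1, b@B2, c@B7, d@B3, e@B5, f@B4}  OUT={a@B1, b@B2, c@B7, d@B3, e@B5, f@B4}
  B9:  IN={a@B1, b@B2, c@B7, d@B3, e@B5, f@B4}  OUT={a@B1, b@B9, c@B7, d@B9, e@B5, f@B4}

Merge at B4: IN[B4] = OUT[B3] ⊔ OUT[B7] = {a@B1, b@B2, c@B7, d@B3, e@B0, e@B5, f@B2, f@B4}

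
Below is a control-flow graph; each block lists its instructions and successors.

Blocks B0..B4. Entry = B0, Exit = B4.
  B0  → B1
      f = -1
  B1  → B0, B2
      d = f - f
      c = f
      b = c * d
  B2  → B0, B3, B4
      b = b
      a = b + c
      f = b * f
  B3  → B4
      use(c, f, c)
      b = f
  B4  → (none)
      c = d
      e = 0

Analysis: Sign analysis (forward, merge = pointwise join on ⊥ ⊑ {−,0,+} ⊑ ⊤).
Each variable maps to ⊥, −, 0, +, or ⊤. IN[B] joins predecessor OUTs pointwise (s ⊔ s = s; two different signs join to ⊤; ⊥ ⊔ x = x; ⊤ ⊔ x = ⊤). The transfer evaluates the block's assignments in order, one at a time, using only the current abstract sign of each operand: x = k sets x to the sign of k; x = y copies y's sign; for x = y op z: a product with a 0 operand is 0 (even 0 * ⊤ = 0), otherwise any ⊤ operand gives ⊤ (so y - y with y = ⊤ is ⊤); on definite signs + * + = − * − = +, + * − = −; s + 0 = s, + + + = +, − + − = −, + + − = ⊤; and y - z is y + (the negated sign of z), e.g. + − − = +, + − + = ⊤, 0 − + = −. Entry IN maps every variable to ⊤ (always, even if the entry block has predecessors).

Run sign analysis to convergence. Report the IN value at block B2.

Fixpoint table:
  B0:  IN=(all ⊤)  OUT={f:-; rest ⊤}
  B1:  IN={f:-; rest ⊤}  OUT={c:-, f:-; rest ⊤}
  B2:  IN={c:-, f:-; rest ⊤}  OUT={c:-; rest ⊤}
  B3:  IN={c:-; rest ⊤}  OUT={c:-; rest ⊤}
  B4:  IN={c:-; rest ⊤}  OUT={e:0; rest ⊤}

Merge at B2: IN[B2] = OUT[B1] = {a: ⊤, b: ⊤, c: -, d: ⊤, e: ⊤, f: -}

Answer: {a: ⊤, b: ⊤, c: -, d: ⊤, e: ⊤, f: -}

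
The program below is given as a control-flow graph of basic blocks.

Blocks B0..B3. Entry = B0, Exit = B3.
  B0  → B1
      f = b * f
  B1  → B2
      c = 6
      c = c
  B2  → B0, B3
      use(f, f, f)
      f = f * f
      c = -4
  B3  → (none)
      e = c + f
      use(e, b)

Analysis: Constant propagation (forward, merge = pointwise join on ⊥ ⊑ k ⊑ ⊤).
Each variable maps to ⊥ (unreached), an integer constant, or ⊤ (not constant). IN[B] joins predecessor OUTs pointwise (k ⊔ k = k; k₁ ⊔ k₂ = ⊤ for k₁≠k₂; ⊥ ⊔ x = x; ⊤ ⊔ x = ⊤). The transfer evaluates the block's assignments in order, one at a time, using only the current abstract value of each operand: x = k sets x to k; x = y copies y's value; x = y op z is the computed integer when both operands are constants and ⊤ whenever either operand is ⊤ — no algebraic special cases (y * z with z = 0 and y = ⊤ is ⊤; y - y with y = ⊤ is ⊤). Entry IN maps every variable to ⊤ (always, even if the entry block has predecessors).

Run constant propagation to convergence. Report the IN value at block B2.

Per-block solution:
  B0:   IN=(all ⊤)   OUT=(all ⊤)
  B1:   IN=(all ⊤)   OUT={c:6; rest ⊤}
  B2:   IN={c:6; rest ⊤}   OUT={c:-4; rest ⊤}
  B3:   IN={c:-4; rest ⊤}   OUT={c:-4; rest ⊤}

Merge at B2: IN[B2] = OUT[B1] = {a: ⊤, b: ⊤, c: 6, d: ⊤, e: ⊤, f: ⊤}

Answer: {a: ⊤, b: ⊤, c: 6, d: ⊤, e: ⊤, f: ⊤}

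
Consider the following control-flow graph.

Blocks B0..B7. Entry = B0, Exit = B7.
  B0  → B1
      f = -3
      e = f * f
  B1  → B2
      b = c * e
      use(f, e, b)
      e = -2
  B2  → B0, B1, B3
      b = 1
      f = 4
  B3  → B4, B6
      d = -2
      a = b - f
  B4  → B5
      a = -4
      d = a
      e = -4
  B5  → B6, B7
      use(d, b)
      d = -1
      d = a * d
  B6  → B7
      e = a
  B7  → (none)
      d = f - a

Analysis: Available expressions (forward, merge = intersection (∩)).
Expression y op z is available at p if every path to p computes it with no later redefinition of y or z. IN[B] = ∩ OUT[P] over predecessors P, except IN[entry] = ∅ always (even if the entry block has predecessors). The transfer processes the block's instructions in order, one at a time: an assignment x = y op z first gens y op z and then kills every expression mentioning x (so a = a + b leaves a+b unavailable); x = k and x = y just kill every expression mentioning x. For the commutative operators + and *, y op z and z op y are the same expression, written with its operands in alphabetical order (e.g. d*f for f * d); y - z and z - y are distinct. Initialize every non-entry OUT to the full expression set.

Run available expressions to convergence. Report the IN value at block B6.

Answer: {b-f}

Derivation:
Per-block solution:
  B0:   IN={}   OUT={f*f}
  B1:   IN={}   OUT={}
  B2:   IN={}   OUT={}
  B3:   IN={}   OUT={b-f}
  B4:   IN={b-f}   OUT={b-f}
  B5:   IN={b-f}   OUT={b-f}
  B6:   IN={b-f}   OUT={b-f}
  B7:   IN={b-f}   OUT={b-f, f-a}

Merge at B6: IN[B6] = OUT[B3] ∩ OUT[B5] = {b-f}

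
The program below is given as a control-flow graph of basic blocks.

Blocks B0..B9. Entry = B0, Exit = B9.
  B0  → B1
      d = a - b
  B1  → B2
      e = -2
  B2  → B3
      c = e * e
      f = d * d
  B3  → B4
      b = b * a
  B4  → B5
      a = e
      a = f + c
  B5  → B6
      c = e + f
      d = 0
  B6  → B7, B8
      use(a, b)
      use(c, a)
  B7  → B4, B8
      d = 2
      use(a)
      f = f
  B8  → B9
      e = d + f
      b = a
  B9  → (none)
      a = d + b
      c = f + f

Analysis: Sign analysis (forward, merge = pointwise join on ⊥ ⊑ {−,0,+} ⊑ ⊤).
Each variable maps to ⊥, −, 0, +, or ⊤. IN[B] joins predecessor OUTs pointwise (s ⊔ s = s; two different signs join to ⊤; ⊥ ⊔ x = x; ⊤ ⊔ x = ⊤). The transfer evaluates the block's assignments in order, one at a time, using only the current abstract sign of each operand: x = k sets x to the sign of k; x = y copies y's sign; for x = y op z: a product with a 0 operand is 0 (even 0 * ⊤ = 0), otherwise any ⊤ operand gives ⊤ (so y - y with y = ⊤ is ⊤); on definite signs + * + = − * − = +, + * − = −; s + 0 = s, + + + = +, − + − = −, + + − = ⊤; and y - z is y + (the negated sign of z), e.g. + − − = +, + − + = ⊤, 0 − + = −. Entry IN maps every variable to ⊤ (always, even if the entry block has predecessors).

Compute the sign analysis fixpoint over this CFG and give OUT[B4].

Fixpoint table:
  B0:  IN=(all ⊤)  OUT=(all ⊤)
  B1:  IN=(all ⊤)  OUT={e:-; rest ⊤}
  B2:  IN={e:-; rest ⊤}  OUT={c:+, e:-; rest ⊤}
  B3:  IN={c:+, e:-; rest ⊤}  OUT={c:+, e:-; rest ⊤}
  B4:  IN={e:-; rest ⊤}  OUT={e:-; rest ⊤}
  B5:  IN={e:-; rest ⊤}  OUT={d:0, e:-; rest ⊤}
  B6:  IN={d:0, e:-; rest ⊤}  OUT={d:0, e:-; rest ⊤}
  B7:  IN={d:0, e:-; rest ⊤}  OUT={d:+, e:-; rest ⊤}
  B8:  IN={e:-; rest ⊤}  OUT=(all ⊤)
  B9:  IN=(all ⊤)  OUT=(all ⊤)

Merge at B4: IN[B4] = OUT[B3] ⊔ OUT[B7] = {a: ⊤, b: ⊤, c: ⊤, d: ⊤, e: -, f: ⊤}
Applying B4's transfer function to that IN value gives OUT[B4] (row B4 above).

Answer: {a: ⊤, b: ⊤, c: ⊤, d: ⊤, e: -, f: ⊤}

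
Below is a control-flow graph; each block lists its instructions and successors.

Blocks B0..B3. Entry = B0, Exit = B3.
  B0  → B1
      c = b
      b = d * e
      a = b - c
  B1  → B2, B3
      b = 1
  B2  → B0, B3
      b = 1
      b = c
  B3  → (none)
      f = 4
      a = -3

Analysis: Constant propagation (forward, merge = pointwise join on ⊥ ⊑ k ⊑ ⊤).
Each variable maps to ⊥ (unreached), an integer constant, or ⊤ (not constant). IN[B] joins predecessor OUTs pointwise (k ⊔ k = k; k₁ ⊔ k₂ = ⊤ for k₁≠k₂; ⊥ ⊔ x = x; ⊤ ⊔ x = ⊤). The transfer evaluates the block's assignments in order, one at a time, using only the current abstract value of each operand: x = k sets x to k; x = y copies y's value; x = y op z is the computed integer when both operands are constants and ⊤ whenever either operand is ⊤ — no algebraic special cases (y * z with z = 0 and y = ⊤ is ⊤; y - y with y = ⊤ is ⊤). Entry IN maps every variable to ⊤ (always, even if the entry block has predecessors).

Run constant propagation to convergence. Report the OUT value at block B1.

Answer: {a: ⊤, b: 1, c: ⊤, d: ⊤, e: ⊤, f: ⊤}

Working:
Per-block solution:
  B0: | IN=(all ⊤) | OUT=(all ⊤)
  B1: | IN=(all ⊤) | OUT={b:1; rest ⊤}
  B2: | IN={b:1; rest ⊤} | OUT=(all ⊤)
  B3: | IN=(all ⊤) | OUT={a:-3, f:4; rest ⊤}

Merge at B1: IN[B1] = OUT[B0] = {a: ⊤, b: ⊤, c: ⊤, d: ⊤, e: ⊤, f: ⊤}
Applying B1's transfer function to that IN value gives OUT[B1] (row B1 above).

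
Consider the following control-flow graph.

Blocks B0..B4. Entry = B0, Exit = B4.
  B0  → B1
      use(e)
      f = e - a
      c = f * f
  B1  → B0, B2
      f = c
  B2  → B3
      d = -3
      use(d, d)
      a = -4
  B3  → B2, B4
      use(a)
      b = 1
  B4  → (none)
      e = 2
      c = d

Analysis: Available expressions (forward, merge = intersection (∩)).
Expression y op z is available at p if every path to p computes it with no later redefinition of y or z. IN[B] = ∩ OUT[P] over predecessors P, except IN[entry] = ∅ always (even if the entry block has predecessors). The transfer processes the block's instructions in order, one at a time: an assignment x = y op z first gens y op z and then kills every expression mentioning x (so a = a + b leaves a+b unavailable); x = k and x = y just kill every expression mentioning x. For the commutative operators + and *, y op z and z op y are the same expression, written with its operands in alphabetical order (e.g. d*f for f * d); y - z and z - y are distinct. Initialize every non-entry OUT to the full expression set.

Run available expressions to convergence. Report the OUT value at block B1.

Converged values:
  B0: | IN={} | OUT={e-a, f*f}
  B1: | IN={e-a, f*f} | OUT={e-a}
  B2: | IN={} | OUT={}
  B3: | IN={} | OUT={}
  B4: | IN={} | OUT={}

Merge at B1: IN[B1] = OUT[B0] = {e-a, f*f}
Applying B1's transfer function to that IN value gives OUT[B1] (row B1 above).

Answer: {e-a}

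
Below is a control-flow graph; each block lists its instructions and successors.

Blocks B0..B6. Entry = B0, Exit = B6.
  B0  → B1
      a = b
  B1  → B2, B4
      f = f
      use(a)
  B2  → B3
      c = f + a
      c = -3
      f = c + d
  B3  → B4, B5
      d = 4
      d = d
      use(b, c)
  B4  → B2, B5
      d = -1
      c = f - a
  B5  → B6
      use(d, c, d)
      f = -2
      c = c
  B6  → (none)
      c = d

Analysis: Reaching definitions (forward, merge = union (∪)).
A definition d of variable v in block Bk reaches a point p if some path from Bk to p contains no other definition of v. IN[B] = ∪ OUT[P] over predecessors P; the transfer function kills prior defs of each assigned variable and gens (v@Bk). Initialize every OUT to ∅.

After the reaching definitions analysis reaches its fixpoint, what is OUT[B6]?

Converged values:
  B0: | IN={} | OUT={a@B0}
  B1: | IN={a@B0} | OUT={a@B0, f@B1}
  B2: | IN={a@B0, c@B4, d@B4, f@B1, f@B2} | OUT={a@B0, c@B2, d@B4, f@B2}
  B3: | IN={a@B0, c@B2, d@B4, f@B2} | OUT={a@B0, c@B2, d@B3, f@B2}
  B4: | IN={a@B0, c@B2, d@B3, f@B1, f@B2} | OUT={a@B0, c@B4, d@B4, f@B1, f@B2}
  B5: | IN={a@B0, c@B2, c@B4, d@B3, d@B4, f@B1, f@B2} | OUT={a@B0, c@B5, d@B3, d@B4, f@B5}
  B6: | IN={a@B0, c@B5, d@B3, d@B4, f@B5} | OUT={a@B0, c@B6, d@B3, d@B4, f@B5}

Merge at B6: IN[B6] = OUT[B5] = {a@B0, c@B5, d@B3, d@B4, f@B5}
Applying B6's transfer function to that IN value gives OUT[B6] (row B6 above).

Answer: {a@B0, c@B6, d@B3, d@B4, f@B5}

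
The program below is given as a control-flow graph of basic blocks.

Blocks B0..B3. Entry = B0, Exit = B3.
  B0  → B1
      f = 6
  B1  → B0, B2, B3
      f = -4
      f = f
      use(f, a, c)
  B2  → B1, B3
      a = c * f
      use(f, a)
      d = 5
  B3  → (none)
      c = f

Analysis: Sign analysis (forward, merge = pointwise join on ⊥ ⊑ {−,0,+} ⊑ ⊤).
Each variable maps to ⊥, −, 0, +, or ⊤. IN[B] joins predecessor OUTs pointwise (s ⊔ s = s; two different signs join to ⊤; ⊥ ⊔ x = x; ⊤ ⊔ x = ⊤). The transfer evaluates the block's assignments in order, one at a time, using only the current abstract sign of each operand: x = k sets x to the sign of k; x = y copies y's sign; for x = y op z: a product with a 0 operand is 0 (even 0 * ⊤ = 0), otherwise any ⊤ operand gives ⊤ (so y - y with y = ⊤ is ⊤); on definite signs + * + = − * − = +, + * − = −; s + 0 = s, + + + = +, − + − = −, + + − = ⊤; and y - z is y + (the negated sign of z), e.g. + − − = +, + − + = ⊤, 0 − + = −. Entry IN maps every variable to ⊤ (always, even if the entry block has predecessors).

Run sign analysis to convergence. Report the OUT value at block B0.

Answer: {a: ⊤, b: ⊤, c: ⊤, d: ⊤, e: ⊤, f: +}

Derivation:
Per-block solution:
  B0: | IN=(all ⊤) | OUT={f:+; rest ⊤}
  B1: | IN=(all ⊤) | OUT={f:-; rest ⊤}
  B2: | IN={f:-; rest ⊤} | OUT={d:+, f:-; rest ⊤}
  B3: | IN={f:-; rest ⊤} | OUT={c:-, f:-; rest ⊤}

Merge at B0 (entry node, so the boundary value (all ⊤) is joined with the incoming edge(s)): IN[B0] = (all ⊤) ⊔ OUT[B1] = {a: ⊤, b: ⊤, c: ⊤, d: ⊤, e: ⊤, f: ⊤}
Applying B0's transfer function to that IN value gives OUT[B0] (row B0 above).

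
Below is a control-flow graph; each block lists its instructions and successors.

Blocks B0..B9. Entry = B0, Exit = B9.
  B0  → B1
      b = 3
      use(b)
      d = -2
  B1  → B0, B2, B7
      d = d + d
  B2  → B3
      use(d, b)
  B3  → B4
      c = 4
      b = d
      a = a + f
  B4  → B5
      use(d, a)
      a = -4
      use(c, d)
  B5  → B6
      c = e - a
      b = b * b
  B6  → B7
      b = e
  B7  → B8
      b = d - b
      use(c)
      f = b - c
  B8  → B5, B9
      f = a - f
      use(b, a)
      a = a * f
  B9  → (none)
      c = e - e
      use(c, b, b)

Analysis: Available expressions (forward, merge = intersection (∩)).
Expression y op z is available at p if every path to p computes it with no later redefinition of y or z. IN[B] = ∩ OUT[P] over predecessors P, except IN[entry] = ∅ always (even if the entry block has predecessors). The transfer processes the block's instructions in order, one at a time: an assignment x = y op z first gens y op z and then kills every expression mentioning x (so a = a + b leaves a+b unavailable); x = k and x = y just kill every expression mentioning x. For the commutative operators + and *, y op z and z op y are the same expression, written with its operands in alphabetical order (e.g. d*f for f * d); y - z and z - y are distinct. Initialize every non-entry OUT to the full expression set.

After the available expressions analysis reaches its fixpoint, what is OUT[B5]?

Answer: {e-a}

Derivation:
Converged values:
  B0: | IN={} | OUT={}
  B1: | IN={} | OUT={}
  B2: | IN={} | OUT={}
  B3: | IN={} | OUT={}
  B4: | IN={} | OUT={}
  B5: | IN={} | OUT={e-a}
  B6: | IN={e-a} | OUT={e-a}
  B7: | IN={} | OUT={b-c}
  B8: | IN={b-c} | OUT={b-c}
  B9: | IN={b-c} | OUT={e-e}

Merge at B5: IN[B5] = OUT[B4] ∩ OUT[B8] = {}
Applying B5's transfer function to that IN value gives OUT[B5] (row B5 above).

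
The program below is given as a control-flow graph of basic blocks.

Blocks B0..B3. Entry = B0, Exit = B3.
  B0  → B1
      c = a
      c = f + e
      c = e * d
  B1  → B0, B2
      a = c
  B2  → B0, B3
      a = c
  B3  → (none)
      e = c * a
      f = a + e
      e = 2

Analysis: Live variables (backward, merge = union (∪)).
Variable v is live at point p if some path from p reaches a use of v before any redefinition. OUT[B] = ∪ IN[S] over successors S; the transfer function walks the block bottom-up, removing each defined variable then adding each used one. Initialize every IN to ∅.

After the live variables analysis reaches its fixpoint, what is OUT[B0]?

Converged values:
  B0:   IN={a, d, e, f}   OUT={c, d, e, f}
  B1:   IN={c, d, e, f}   OUT={a, c, d, e, f}
  B2:   IN={c, d, e, f}   OUT={a, c, d, e, f}
  B3:   IN={a, c}   OUT={}

Merge at B0: OUT[B0] = IN[B1] = {c, d, e, f}

Answer: {c, d, e, f}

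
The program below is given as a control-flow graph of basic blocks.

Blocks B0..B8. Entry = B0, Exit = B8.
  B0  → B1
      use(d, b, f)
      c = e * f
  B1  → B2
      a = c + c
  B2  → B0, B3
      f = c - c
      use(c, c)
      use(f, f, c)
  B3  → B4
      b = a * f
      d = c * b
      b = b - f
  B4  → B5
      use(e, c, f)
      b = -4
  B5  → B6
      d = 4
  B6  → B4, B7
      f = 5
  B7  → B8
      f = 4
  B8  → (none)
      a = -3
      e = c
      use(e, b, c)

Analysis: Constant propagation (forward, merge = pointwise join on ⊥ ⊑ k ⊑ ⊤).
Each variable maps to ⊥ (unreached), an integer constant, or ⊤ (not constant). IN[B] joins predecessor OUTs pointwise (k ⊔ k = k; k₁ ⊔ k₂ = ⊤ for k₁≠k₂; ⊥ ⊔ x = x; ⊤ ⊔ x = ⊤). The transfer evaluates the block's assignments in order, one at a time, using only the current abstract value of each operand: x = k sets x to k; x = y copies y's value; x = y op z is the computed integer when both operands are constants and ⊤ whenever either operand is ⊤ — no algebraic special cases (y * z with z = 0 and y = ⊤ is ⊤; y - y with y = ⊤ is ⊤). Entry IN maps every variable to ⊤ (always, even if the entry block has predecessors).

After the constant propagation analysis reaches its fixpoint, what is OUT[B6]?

Converged values:
  B0:  IN=(all ⊤)  OUT=(all ⊤)
  B1:  IN=(all ⊤)  OUT=(all ⊤)
  B2:  IN=(all ⊤)  OUT=(all ⊤)
  B3:  IN=(all ⊤)  OUT=(all ⊤)
  B4:  IN=(all ⊤)  OUT={b:-4; rest ⊤}
  B5:  IN={b:-4; rest ⊤}  OUT={b:-4, d:4; rest ⊤}
  B6:  IN={b:-4, d:4; rest ⊤}  OUT={b:-4, d:4, f:5; rest ⊤}
  B7:  IN={b:-4, d:4, f:5; rest ⊤}  OUT={b:-4, d:4, f:4; rest ⊤}
  B8:  IN={b:-4, d:4, f:4; rest ⊤}  OUT={a:-3, b:-4, d:4, f:4; rest ⊤}

Merge at B6: IN[B6] = OUT[B5] = {a: ⊤, b: -4, c: ⊤, d: 4, e: ⊤, f: ⊤}
Applying B6's transfer function to that IN value gives OUT[B6] (row B6 above).

Answer: {a: ⊤, b: -4, c: ⊤, d: 4, e: ⊤, f: 5}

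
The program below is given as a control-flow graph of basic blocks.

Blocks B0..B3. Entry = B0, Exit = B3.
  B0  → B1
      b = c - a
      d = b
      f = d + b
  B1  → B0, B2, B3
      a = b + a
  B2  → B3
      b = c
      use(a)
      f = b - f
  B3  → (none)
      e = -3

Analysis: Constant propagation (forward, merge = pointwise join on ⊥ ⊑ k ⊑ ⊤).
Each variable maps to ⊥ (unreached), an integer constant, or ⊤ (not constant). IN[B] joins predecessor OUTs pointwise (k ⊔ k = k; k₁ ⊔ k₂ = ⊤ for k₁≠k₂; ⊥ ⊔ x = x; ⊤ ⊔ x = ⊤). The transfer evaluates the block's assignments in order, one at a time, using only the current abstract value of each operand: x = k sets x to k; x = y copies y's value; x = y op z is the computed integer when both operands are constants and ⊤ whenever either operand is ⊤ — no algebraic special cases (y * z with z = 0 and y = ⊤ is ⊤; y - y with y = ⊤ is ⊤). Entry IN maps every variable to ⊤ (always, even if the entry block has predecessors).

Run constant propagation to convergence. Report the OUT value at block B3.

Answer: {a: ⊤, b: ⊤, c: ⊤, d: ⊤, e: -3, f: ⊤}

Working:
Converged values:
  B0:   IN=(all ⊤)   OUT=(all ⊤)
  B1:   IN=(all ⊤)   OUT=(all ⊤)
  B2:   IN=(all ⊤)   OUT=(all ⊤)
  B3:   IN=(all ⊤)   OUT={e:-3; rest ⊤}

Merge at B3: IN[B3] = OUT[B1] ⊔ OUT[B2] = {a: ⊤, b: ⊤, c: ⊤, d: ⊤, e: ⊤, f: ⊤}
Applying B3's transfer function to that IN value gives OUT[B3] (row B3 above).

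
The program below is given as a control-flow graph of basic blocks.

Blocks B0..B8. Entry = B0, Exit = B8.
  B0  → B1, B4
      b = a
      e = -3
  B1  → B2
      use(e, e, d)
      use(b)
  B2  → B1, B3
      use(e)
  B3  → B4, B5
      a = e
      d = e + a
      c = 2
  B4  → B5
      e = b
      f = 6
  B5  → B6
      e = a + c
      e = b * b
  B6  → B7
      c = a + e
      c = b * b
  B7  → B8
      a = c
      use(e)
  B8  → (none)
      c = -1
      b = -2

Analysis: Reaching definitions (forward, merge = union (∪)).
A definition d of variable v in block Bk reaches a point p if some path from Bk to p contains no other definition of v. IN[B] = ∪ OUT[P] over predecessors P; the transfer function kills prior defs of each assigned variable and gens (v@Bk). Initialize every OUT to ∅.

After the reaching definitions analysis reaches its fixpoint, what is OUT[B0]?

Answer: {b@B0, e@B0}

Trace:
Fixpoint table:
  B0:  IN={}  OUT={b@B0, e@B0}
  B1:  IN={b@B0, e@B0}  OUT={b@B0, e@B0}
  B2:  IN={b@B0, e@B0}  OUT={b@B0, e@B0}
  B3:  IN={b@B0, e@B0}  OUT={a@B3, b@B0, c@B3, d@B3, e@B0}
  B4:  IN={a@B3, b@B0, c@B3, d@B3, e@B0}  OUT={a@B3, b@B0, c@B3, d@B3, e@B4, f@B4}
  B5:  IN={a@B3, b@B0, c@B3, d@B3, e@B0, e@B4, f@B4}  OUT={a@B3, b@B0, c@B3, d@B3, e@B5, f@B4}
  B6:  IN={a@B3, b@B0, c@B3, d@B3, e@B5, f@B4}  OUT={a@B3, b@B0, c@B6, d@B3, e@B5, f@B4}
  B7:  IN={a@B3, b@B0, c@B6, d@B3, e@B5, f@B4}  OUT={a@B7, b@B0, c@B6, d@B3, e@B5, f@B4}
  B8:  IN={a@B7, b@B0, c@B6, d@B3, e@B5, f@B4}  OUT={a@B7, b@B8, c@B8, d@B3, e@B5, f@B4}

B0 is the boundary node: IN[B0] = {}
Applying B0's transfer function to that IN value gives OUT[B0] (row B0 above).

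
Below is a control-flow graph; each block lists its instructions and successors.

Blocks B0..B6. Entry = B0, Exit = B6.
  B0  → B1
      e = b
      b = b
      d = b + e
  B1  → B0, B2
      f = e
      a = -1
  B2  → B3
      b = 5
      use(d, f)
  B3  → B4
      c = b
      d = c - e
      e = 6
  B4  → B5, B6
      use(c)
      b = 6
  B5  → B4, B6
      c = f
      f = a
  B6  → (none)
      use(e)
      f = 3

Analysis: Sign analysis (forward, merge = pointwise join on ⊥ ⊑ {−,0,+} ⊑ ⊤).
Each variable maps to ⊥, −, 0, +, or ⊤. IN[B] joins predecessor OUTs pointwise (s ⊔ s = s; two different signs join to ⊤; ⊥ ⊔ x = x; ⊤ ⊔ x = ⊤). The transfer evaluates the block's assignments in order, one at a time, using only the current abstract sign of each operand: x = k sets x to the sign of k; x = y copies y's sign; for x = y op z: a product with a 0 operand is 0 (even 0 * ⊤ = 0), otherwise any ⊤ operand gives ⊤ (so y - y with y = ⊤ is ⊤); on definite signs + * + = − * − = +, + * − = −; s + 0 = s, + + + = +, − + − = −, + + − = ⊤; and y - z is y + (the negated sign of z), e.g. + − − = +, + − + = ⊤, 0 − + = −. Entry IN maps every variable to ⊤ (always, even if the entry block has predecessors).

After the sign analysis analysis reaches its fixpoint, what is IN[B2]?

Per-block solution:
  B0:   IN=(all ⊤)   OUT=(all ⊤)
  B1:   IN=(all ⊤)   OUT={a:-; rest ⊤}
  B2:   IN={a:-; rest ⊤}   OUT={a:-, b:+; rest ⊤}
  B3:   IN={a:-, b:+; rest ⊤}   OUT={a:-, b:+, c:+, e:+; rest ⊤}
  B4:   IN={a:-, b:+, e:+; rest ⊤}   OUT={a:-, b:+, e:+; rest ⊤}
  B5:   IN={a:-, b:+, e:+; rest ⊤}   OUT={a:-, b:+, e:+, f:-; rest ⊤}
  B6:   IN={a:-, b:+, e:+; rest ⊤}   OUT={a:-, b:+, e:+, f:+; rest ⊤}

Merge at B2: IN[B2] = OUT[B1] = {a: -, b: ⊤, c: ⊤, d: ⊤, e: ⊤, f: ⊤}

Answer: {a: -, b: ⊤, c: ⊤, d: ⊤, e: ⊤, f: ⊤}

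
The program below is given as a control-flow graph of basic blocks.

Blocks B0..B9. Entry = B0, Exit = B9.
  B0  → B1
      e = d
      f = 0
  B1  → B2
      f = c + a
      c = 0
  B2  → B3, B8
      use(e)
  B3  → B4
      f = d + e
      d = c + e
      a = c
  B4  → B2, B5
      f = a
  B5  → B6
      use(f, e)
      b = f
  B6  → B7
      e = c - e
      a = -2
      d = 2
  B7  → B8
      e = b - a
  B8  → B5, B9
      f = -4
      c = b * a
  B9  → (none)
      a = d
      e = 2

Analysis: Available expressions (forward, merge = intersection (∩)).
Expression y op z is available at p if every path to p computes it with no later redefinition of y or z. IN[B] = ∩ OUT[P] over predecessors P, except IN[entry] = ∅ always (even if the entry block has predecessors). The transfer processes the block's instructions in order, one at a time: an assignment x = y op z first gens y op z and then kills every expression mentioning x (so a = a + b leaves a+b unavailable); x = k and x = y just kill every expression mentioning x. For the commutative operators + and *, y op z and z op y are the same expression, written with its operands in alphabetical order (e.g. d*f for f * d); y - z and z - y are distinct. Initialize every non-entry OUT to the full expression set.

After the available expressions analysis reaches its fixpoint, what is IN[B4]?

Answer: {c+e}

Derivation:
Per-block solution:
  B0: | IN={} | OUT={}
  B1: | IN={} | OUT={}
  B2: | IN={} | OUT={}
  B3: | IN={} | OUT={c+e}
  B4: | IN={c+e} | OUT={c+e}
  B5: | IN={} | OUT={}
  B6: | IN={} | OUT={}
  B7: | IN={} | OUT={b-a}
  B8: | IN={} | OUT={a*b}
  B9: | IN={a*b} | OUT={}

Merge at B4: IN[B4] = OUT[B3] = {c+e}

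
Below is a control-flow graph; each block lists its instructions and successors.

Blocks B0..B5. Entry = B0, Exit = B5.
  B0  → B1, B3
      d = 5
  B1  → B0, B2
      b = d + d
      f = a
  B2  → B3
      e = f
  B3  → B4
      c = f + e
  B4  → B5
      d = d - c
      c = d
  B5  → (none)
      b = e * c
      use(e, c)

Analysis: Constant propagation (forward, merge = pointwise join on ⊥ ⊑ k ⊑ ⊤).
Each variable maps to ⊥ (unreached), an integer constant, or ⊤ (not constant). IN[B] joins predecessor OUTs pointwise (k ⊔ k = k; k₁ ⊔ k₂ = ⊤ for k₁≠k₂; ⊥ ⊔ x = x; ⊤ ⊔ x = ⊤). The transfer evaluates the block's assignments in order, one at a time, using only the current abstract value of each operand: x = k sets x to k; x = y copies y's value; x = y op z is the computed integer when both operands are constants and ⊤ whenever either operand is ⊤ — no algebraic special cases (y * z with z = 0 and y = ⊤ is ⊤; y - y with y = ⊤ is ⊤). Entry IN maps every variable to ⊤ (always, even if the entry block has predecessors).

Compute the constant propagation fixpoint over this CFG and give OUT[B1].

Answer: {a: ⊤, b: 10, c: ⊤, d: 5, e: ⊤, f: ⊤}

Derivation:
Converged values:
  B0:   IN=(all ⊤)   OUT={d:5; rest ⊤}
  B1:   IN={d:5; rest ⊤}   OUT={b:10, d:5; rest ⊤}
  B2:   IN={b:10, d:5; rest ⊤}   OUT={b:10, d:5; rest ⊤}
  B3:   IN={d:5; rest ⊤}   OUT={d:5; rest ⊤}
  B4:   IN={d:5; rest ⊤}   OUT=(all ⊤)
  B5:   IN=(all ⊤)   OUT=(all ⊤)

Merge at B1: IN[B1] = OUT[B0] = {a: ⊤, b: ⊤, c: ⊤, d: 5, e: ⊤, f: ⊤}
Applying B1's transfer function to that IN value gives OUT[B1] (row B1 above).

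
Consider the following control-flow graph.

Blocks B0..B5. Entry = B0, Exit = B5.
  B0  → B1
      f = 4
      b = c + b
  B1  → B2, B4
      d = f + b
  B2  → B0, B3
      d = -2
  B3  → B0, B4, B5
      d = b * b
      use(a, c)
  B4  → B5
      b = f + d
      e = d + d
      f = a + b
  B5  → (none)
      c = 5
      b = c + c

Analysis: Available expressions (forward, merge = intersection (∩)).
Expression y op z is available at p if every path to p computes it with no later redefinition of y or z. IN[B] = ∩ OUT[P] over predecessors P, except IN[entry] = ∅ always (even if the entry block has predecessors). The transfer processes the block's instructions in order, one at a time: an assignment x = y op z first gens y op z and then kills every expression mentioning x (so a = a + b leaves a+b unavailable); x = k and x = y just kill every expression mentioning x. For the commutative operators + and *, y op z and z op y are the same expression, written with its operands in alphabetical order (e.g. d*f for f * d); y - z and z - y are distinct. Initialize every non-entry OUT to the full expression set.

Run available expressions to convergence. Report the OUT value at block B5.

Answer: {c+c}

Trace:
Per-block solution:
  B0: | IN={} | OUT={}
  B1: | IN={} | OUT={b+f}
  B2: | IN={b+f} | OUT={b+f}
  B3: | IN={b+f} | OUT={b*b, b+f}
  B4: | IN={b+f} | OUT={a+b, d+d}
  B5: | IN={} | OUT={c+c}

Merge at B5: IN[B5] = OUT[B3] ∩ OUT[B4] = {}
Applying B5's transfer function to that IN value gives OUT[B5] (row B5 above).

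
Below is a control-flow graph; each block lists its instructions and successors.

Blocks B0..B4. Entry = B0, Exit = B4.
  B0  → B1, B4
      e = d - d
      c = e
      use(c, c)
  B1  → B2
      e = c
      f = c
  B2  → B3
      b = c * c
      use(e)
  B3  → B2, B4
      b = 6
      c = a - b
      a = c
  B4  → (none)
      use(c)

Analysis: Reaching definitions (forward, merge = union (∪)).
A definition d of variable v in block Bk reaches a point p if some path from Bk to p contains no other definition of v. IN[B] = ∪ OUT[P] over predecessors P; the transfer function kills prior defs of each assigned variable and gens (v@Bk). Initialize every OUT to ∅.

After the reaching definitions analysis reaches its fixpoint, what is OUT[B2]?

Per-block solution:
  B0:   IN={}   OUT={c@B0, e@B0}
  B1:   IN={c@B0, e@B0}   OUT={c@B0, e@B1, f@B1}
  B2:   IN={a@B3, b@B3, c@B0, c@B3, e@B1, f@B1}   OUT={a@B3, b@B2, c@B0, c@B3, e@B1, f@B1}
  B3:   IN={a@B3, b@B2, c@B0, c@B3, e@B1, f@B1}   OUT={a@B3, b@B3, c@B3, e@B1, f@B1}
  B4:   IN={a@B3, b@B3, c@B0, c@B3, e@B0, e@B1, f@B1}   OUT={a@B3, b@B3, c@B0, c@B3, e@B0, e@B1, f@B1}

Merge at B2: IN[B2] = OUT[B1] ⊔ OUT[B3] = {a@B3, b@B3, c@B0, c@B3, e@B1, f@B1}
Applying B2's transfer function to that IN value gives OUT[B2] (row B2 above).

Answer: {a@B3, b@B2, c@B0, c@B3, e@B1, f@B1}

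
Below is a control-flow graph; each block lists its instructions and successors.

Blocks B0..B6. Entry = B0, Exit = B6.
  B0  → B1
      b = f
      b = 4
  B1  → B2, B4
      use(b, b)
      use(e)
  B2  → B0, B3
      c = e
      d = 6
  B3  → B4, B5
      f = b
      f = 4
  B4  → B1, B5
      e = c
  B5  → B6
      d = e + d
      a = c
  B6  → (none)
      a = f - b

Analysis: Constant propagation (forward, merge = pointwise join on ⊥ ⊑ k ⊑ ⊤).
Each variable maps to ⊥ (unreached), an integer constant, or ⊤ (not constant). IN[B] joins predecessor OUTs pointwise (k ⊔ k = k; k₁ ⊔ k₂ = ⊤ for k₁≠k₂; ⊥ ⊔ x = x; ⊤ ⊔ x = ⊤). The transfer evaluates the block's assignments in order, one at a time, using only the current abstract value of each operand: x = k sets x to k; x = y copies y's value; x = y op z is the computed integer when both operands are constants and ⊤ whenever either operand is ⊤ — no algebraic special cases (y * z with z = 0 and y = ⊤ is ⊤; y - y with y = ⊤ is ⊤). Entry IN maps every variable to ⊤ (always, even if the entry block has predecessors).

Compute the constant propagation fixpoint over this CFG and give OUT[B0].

Converged values:
  B0:   IN=(all ⊤)   OUT={b:4; rest ⊤}
  B1:   IN={b:4; rest ⊤}   OUT={b:4; rest ⊤}
  B2:   IN={b:4; rest ⊤}   OUT={b:4, d:6; rest ⊤}
  B3:   IN={b:4, d:6; rest ⊤}   OUT={b:4, d:6, f:4; rest ⊤}
  B4:   IN={b:4; rest ⊤}   OUT={b:4; rest ⊤}
  B5:   IN={b:4; rest ⊤}   OUT={b:4; rest ⊤}
  B6:   IN={b:4; rest ⊤}   OUT={b:4; rest ⊤}

Merge at B0 (entry node, so the boundary value (all ⊤) is joined with the incoming edge(s)): IN[B0] = (all ⊤) ⊔ OUT[B2] = {a: ⊤, b: ⊤, c: ⊤, d: ⊤, e: ⊤, f: ⊤}
Applying B0's transfer function to that IN value gives OUT[B0] (row B0 above).

Answer: {a: ⊤, b: 4, c: ⊤, d: ⊤, e: ⊤, f: ⊤}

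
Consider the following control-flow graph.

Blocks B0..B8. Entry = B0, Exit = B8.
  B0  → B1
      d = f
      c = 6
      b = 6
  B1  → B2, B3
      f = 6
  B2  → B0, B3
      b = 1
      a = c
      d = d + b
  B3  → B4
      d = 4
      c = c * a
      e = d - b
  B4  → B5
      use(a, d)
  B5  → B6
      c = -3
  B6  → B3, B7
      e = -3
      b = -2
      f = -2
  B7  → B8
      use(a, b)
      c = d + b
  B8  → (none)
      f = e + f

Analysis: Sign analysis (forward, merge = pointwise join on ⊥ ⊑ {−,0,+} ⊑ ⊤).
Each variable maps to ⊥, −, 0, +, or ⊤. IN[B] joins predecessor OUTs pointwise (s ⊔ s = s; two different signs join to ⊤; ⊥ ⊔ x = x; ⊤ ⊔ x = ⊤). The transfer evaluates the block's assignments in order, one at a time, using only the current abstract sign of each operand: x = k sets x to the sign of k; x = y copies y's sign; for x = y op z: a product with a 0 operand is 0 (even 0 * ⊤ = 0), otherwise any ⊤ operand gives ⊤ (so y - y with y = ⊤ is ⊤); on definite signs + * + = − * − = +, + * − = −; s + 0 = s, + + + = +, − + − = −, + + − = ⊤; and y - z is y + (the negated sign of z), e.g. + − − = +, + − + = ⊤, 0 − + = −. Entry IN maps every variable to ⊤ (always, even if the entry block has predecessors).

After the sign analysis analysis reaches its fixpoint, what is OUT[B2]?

Answer: {a: +, b: +, c: +, d: ⊤, e: ⊤, f: +}

Derivation:
Converged values:
  B0:  IN=(all ⊤)  OUT={b:+, c:+; rest ⊤}
  B1:  IN={b:+, c:+; rest ⊤}  OUT={b:+, c:+, f:+; rest ⊤}
  B2:  IN={b:+, c:+, f:+; rest ⊤}  OUT={a:+, b:+, c:+, f:+; rest ⊤}
  B3:  IN=(all ⊤)  OUT={d:+; rest ⊤}
  B4:  IN={d:+; rest ⊤}  OUT={d:+; rest ⊤}
  B5:  IN={d:+; rest ⊤}  OUT={c:-, d:+; rest ⊤}
  B6:  IN={c:-, d:+; rest ⊤}  OUT={b:-, c:-, d:+, e:-, f:-; rest ⊤}
  B7:  IN={b:-, c:-, d:+, e:-, f:-; rest ⊤}  OUT={b:-, d:+, e:-, f:-; rest ⊤}
  B8:  IN={b:-, d:+, e:-, f:-; rest ⊤}  OUT={b:-, d:+, e:-, f:-; rest ⊤}

Merge at B2: IN[B2] = OUT[B1] = {a: ⊤, b: +, c: +, d: ⊤, e: ⊤, f: +}
Applying B2's transfer function to that IN value gives OUT[B2] (row B2 above).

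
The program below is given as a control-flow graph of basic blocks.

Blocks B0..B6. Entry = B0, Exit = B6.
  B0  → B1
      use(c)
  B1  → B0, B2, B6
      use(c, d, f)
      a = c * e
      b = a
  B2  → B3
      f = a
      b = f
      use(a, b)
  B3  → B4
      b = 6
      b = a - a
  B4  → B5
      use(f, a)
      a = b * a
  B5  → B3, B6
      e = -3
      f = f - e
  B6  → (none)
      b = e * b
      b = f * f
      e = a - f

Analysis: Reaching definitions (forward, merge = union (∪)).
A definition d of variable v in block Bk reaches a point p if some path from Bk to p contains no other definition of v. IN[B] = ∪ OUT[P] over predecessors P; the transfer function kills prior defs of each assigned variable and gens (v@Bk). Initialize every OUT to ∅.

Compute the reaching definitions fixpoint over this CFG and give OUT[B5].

Converged values:
  B0: | IN={a@B1, b@B1} | OUT={a@B1, b@B1}
  B1: | IN={a@B1, b@B1} | OUT={a@B1, b@B1}
  B2: | IN={a@B1, b@B1} | OUT={a@B1, b@B2, f@B2}
  B3: | IN={a@B1, a@B4, b@B2, b@B3, e@B5, f@B2, f@B5} | OUT={a@B1, a@B4, b@B3, e@B5, f@B2, f@B5}
  B4: | IN={a@B1, a@B4, b@B3, e@B5, f@B2, f@B5} | OUT={a@B4, b@B3, e@B5, f@B2, f@B5}
  B5: | IN={a@B4, b@B3, e@B5, f@B2, f@B5} | OUT={a@B4, b@B3, e@B5, f@B5}
  B6: | IN={a@B1, a@B4, b@B1, b@B3, e@B5, f@B5} | OUT={a@B1, a@B4, b@B6, e@B6, f@B5}

Merge at B5: IN[B5] = OUT[B4] = {a@B4, b@B3, e@B5, f@B2, f@B5}
Applying B5's transfer function to that IN value gives OUT[B5] (row B5 above).

Answer: {a@B4, b@B3, e@B5, f@B5}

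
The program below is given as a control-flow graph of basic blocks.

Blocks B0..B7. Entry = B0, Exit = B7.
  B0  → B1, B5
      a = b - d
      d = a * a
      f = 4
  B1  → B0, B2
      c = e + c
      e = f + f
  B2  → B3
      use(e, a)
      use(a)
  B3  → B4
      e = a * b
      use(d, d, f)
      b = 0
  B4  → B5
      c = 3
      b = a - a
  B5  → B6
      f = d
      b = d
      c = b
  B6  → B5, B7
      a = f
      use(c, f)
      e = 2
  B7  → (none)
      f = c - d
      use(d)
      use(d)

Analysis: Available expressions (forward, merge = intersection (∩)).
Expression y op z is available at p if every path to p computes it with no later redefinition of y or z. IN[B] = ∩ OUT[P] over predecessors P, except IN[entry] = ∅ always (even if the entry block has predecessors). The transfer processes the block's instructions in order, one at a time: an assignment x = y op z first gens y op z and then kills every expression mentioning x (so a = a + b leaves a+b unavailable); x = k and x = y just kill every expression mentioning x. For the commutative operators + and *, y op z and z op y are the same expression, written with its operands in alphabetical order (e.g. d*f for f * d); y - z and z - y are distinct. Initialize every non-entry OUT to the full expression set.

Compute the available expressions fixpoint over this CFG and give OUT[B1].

Answer: {a*a, f+f}

Derivation:
Fixpoint table:
  B0:   IN={}   OUT={a*a}
  B1:   IN={a*a}   OUT={a*a, f+f}
  B2:   IN={a*a, f+f}   OUT={a*a, f+f}
  B3:   IN={a*a, f+f}   OUT={a*a, f+f}
  B4:   IN={a*a, f+f}   OUT={a*a, a-a, f+f}
  B5:   IN={}   OUT={}
  B6:   IN={}   OUT={}
  B7:   IN={}   OUT={c-d}

Merge at B1: IN[B1] = OUT[B0] = {a*a}
Applying B1's transfer function to that IN value gives OUT[B1] (row B1 above).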